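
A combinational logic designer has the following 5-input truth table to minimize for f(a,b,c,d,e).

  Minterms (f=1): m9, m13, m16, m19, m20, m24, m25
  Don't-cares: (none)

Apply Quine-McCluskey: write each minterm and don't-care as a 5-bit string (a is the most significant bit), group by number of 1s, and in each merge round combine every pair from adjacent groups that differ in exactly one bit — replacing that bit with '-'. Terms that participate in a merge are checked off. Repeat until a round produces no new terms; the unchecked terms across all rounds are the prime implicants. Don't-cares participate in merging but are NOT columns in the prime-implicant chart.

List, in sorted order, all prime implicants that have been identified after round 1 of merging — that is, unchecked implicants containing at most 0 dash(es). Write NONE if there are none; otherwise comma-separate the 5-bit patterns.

10011

Round 0: 01001✓ 01101✓ 10000✓ 10011 10100✓ 11000✓ 11001✓
Round 1: -1001 01-01 1-000 10-00 1100-
PIs = {-1001, 01-01, 1-000, 10-00, 10011, 1100-}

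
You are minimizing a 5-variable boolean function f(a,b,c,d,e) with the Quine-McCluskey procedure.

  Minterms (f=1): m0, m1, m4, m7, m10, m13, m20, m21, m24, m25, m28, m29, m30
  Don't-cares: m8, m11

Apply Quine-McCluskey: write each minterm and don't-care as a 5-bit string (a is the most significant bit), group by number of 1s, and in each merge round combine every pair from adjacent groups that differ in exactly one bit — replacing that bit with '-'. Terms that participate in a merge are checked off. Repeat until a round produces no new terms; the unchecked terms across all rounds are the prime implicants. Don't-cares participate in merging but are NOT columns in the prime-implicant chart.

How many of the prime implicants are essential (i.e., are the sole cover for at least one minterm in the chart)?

[col 0] 00000*, 00001*, 00100*, 00111, 01000*, 01010*, 01011*, 01101*, 10100*, 10101*, 11000*, 11001*, 11100*, 11101*, 11110*
[col 1] -0100, -1000, -1101, 0-000, 00-00, 0000-, 010-0, 0101-, 1-100*, 1-101*, 1010-*, 11-00*, 11-01*, 1100-*, 111-0, 1110-*
[col 2] 1-10-, 11-0-
Prime implicants: -0100, -1000, -1101, 0-000, 00-00, 0000-, 00111, 010-0, 0101-, 1-10-, 11-0-, 111-0
PI chart (minterm → PIs covering it):
  0 | 0-000,00-00,0000-
  1 | 0000-  (sole → essential)
  4 | -0100,00-00
  7 | 00111  (sole → essential)
  10 | 010-0,0101-
  13 | -1101  (sole → essential)
  20 | -0100,1-10-
  21 | 1-10-  (sole → essential)
  24 | -1000,11-0-
  25 | 11-0-  (sole → essential)
  28 | 1-10-,11-0-,111-0
  29 | -1101,1-10-,11-0-
  30 | 111-0  (sole → essential)
Essential prime implicants: -1101, 0000-, 00111, 1-10-, 11-0-, 111-0

6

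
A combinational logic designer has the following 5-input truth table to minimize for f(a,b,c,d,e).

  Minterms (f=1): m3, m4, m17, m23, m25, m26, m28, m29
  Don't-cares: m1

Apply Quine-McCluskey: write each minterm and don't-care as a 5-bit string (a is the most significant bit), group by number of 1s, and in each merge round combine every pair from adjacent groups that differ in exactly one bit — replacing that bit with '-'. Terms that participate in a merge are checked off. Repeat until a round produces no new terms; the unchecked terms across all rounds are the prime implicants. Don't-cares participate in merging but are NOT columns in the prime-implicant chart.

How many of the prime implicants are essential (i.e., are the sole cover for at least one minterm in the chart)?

[col 0] 00001*, 00011*, 00100, 10001*, 10111, 11001*, 11010, 11100*, 11101*
[col 1] -0001, 000-1, 1-001, 11-01, 1110-
Prime implicants: -0001, 000-1, 00100, 1-001, 10111, 11-01, 11010, 1110-
PI chart (minterm → PIs covering it):
  3 | 000-1  (sole → essential)
  4 | 00100  (sole → essential)
  17 | -0001,1-001
  23 | 10111  (sole → essential)
  25 | 1-001,11-01
  26 | 11010  (sole → essential)
  28 | 1110-  (sole → essential)
  29 | 11-01,1110-
Essential prime implicants: 000-1, 00100, 10111, 11010, 1110-

5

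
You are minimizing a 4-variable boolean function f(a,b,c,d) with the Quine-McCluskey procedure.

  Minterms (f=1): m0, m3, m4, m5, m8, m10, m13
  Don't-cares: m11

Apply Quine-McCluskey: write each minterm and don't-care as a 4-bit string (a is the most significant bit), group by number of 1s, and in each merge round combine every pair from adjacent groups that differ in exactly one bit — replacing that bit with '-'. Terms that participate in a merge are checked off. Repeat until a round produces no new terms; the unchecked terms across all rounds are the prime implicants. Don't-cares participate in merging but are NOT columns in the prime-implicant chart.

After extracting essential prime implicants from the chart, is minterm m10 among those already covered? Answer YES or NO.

Round 0: 0000✓ 0011✓ 0100✓ 0101✓ 1000✓ 1010✓ 1011✓ 1101✓
Round 1: -000 -011 -101 0-00 010- 10-0 101-
PIs = {-000, -011, -101, 0-00, 010-, 10-0, 101-}
Coverage chart:
  m0: -000,0-00
  m3: -011 ←essential
  m4: 0-00,010-
  m5: -101,010-
  m8: -000,10-0
  m10: 10-0,101-
  m13: -101 ←essential
Essential: -011, -101

NO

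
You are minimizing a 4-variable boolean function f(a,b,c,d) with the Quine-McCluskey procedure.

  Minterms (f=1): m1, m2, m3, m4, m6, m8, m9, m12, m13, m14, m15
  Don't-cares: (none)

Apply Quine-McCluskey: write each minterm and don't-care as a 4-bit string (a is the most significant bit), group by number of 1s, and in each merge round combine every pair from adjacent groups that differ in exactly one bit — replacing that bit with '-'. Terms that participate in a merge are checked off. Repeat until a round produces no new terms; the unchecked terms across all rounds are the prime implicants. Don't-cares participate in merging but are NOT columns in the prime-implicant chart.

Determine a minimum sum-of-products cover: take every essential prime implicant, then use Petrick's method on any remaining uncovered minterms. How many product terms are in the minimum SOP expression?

5

[col 0] 0001*, 0010*, 0011*, 0100*, 0110*, 1000*, 1001*, 1100*, 1101*, 1110*, 1111*
[col 1] -001, -100*, -110*, 0-10, 00-1, 001-, 01-0*, 1-00*, 1-01*, 100-*, 11-0*, 11-1*, 110-*, 111-*
[col 2] -1-0, 1-0-, 11--
Prime implicants: -001, -1-0, 0-10, 00-1, 001-, 1-0-, 11--
PI chart (minterm → PIs covering it):
  1 | -001,00-1
  2 | 0-10,001-
  3 | 00-1,001-
  4 | -1-0  (sole → essential)
  6 | -1-0,0-10
  8 | 1-0-  (sole → essential)
  9 | -001,1-0-
  12 | -1-0,1-0-,11--
  13 | 1-0-,11--
  14 | -1-0,11--
  15 | 11--  (sole → essential)
Essential prime implicants: -1-0, 1-0-, 11--
Petrick residual → -001, 001-
Minimum SOP uses 5 PIs: b'c'd + bd' + a'b'c + ac' + ab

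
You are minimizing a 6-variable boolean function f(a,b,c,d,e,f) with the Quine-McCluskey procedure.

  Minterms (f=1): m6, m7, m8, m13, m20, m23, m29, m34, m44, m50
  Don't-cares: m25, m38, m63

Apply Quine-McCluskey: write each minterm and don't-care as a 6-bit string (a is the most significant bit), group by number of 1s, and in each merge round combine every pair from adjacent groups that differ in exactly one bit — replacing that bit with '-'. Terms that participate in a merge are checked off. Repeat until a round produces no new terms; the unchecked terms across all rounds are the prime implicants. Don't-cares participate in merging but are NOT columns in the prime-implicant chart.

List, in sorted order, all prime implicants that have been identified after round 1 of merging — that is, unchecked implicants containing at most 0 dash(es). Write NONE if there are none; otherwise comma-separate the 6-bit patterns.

Round 0: 000110✓ 000111✓ 001000 001101✓ 010100 010111✓ 011001✓ 011101✓ 100010✓ 100110✓ 101100 110010✓ 111111
Round 1: -00110 0-0111 0-1101 00011- 011-01 1-0010 100-10
PIs = {-00110, 0-0111, 0-1101, 00011-, 001000, 010100, 011-01, 1-0010, 100-10, 101100, 111111}

001000, 010100, 101100, 111111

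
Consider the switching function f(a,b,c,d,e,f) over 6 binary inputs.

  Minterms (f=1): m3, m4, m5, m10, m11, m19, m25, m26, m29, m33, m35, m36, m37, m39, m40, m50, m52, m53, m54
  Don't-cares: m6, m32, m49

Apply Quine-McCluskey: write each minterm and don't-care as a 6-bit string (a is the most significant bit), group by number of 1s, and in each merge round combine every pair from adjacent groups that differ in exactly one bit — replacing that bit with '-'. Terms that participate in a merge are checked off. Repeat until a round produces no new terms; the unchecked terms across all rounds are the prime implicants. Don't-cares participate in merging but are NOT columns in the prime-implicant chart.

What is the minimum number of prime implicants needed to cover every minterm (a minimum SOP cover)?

9

[col 0] 000011*, 000100*, 000101*, 000110*, 001010*, 001011*, 010011*, 011001*, 011010*, 011101*, 100000*, 100001*, 100011*, 100100*, 100101*, 100111*, 101000*, 110001*, 110010*, 110100*, 110101*, 110110*
[col 1] -00011, -00100*, -00101*, 0-0011, 0-1010, 00-011, 0001-0, 00010-*, 00101-, 011-01, 1-0001*, 1-0100*, 1-0101*, 10-000, 100-00*, 100-01*, 100-11*, 1000-1*, 10000-*, 1001-1*, 10010-*, 110-01*, 110-10, 1101-0, 11010-*
[col 2] -0010-, 1-0-01, 1-010-, 100--1, 100-0-
Prime implicants: -00011, -0010-, 0-0011, 0-1010, 00-011, 0001-0, 00101-, 011-01, 1-0-01, 1-010-, 10-000, 100--1, 100-0-, 110-10, 1101-0
PI chart (minterm → PIs covering it):
  3 | -00011,0-0011,00-011
  4 | -0010-,0001-0
  5 | -0010-  (sole → essential)
  10 | 0-1010,00101-
  11 | 00-011,00101-
  19 | 0-0011  (sole → essential)
  25 | 011-01  (sole → essential)
  26 | 0-1010  (sole → essential)
  29 | 011-01  (sole → essential)
  33 | 1-0-01,100--1,100-0-
  35 | -00011,100--1
  36 | -0010-,1-010-,100-0-
  37 | -0010-,1-0-01,1-010-,100--1,100-0-
  39 | 100--1  (sole → essential)
  40 | 10-000  (sole → essential)
  50 | 110-10  (sole → essential)
  52 | 1-010-,1101-0
  53 | 1-0-01,1-010-
  54 | 110-10,1101-0
Essential prime implicants: -0010-, 0-0011, 0-1010, 011-01, 10-000, 100--1, 110-10
Petrick residual → 00-011, 1-010-
Minimum SOP uses 9 PIs: b'c'de' + a'c'd'ef + a'cd'ef' + a'b'd'ef + a'bce'f + ac'de' + ab'd'e'f' + ab'c'f + abc'ef'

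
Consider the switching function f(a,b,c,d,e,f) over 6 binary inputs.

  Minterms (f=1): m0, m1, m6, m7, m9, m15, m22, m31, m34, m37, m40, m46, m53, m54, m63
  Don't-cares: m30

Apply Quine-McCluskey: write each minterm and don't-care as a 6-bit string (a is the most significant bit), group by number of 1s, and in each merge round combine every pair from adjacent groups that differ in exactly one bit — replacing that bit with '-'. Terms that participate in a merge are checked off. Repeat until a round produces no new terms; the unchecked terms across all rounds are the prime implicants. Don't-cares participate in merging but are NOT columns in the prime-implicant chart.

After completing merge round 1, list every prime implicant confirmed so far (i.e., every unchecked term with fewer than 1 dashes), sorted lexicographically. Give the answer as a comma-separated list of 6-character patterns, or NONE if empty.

Round 0: 000000✓ 000001✓ 000110✓ 000111✓ 001001✓ 001111✓ 010110✓ 011110✓ 011111✓ 100010 100101✓ 101000 101110 110101✓ 110110✓ 111111✓
Round 1: -10110 -11111 0-0110 0-1111 00-001 00-111 00000- 00011- 01-110 01111- 1-0101
PIs = {-10110, -11111, 0-0110, 0-1111, 00-001, 00-111, 00000-, 00011-, 01-110, 01111-, 1-0101, 100010, 101000, 101110}

100010, 101000, 101110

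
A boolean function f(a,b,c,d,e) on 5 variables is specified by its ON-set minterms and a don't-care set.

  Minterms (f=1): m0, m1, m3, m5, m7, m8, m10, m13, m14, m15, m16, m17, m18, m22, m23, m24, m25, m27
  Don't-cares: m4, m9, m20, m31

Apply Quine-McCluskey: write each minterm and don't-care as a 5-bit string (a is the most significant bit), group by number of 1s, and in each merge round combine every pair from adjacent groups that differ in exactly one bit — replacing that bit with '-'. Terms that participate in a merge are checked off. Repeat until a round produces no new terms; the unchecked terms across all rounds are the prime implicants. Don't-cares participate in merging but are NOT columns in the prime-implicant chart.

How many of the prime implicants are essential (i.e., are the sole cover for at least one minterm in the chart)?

3

Round 0: 00000✓ 00001✓ 00011✓ 00100✓ 00101✓ 00111✓ 01000✓ 01001✓ 01010✓ 01101✓ 01110✓ 01111✓ 10000✓ 10001✓ 10010✓ 10100✓ 10110✓ 10111✓ 11000✓ 11001✓ 11011✓ 11111✓
Round 1: -0000✓ -0001✓ -0100✓ -0111✓ -1000✓ -1001✓ -1111✓ 0-000✓ 0-001✓ 0-101✓ 0-111✓ 00-00✓ 00-01✓ 00-11✓ 000-1✓ 0000-✓ 001-1✓ 0010-✓ 01-01✓ 01-10 010-0 0100-✓ 011-1✓ 0111- 1-000✓ 1-001✓ 1-111✓ 10-00✓ 10-10✓ 100-0✓ 1000-✓ 101-0✓ 1011- 11-11 110-1 1100-✓
Round 2: --000✓ --001✓ --111 -0-00 -000-✓ -100-✓ 0--01 0-00-✓ 0-1-1 00--1 00-0- 1-00-✓ 10--0
Round 3: --00-
PIs = {--00-, --111, -0-00, 0--01, 0-1-1, 00--1, 00-0-, 01-10, 010-0, 0111-, 10--0, 1011-, 11-11, 110-1}
Coverage chart:
  m0: --00-,-0-00,00-0-
  m1: --00-,0--01,00--1,00-0-
  m3: 00--1 ←essential
  m5: 0--01,0-1-1,00--1,00-0-
  m7: --111,0-1-1,00--1
  m8: --00-,010-0
  m10: 01-10,010-0
  m13: 0--01,0-1-1
  m14: 01-10,0111-
  m15: --111,0-1-1,0111-
  m16: --00-,-0-00,10--0
  m17: --00- ←essential
  m18: 10--0 ←essential
  m22: 10--0,1011-
  m23: --111,1011-
  m24: --00- ←essential
  m25: --00-,110-1
  m27: 11-11,110-1
Essential: --00-, 00--1, 10--0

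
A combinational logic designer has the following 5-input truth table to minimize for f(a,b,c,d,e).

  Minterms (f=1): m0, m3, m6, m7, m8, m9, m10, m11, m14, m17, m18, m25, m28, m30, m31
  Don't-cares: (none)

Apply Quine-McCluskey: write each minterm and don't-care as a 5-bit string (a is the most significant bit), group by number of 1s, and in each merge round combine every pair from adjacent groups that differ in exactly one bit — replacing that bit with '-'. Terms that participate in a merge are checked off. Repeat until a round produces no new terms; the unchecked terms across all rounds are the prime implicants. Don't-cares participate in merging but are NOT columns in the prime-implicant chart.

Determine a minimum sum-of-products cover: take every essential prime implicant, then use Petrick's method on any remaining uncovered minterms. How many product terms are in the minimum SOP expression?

Round 0: 00000✓ 00011✓ 00110✓ 00111✓ 01000✓ 01001✓ 01010✓ 01011✓ 01110✓ 10001✓ 10010 11001✓ 11100✓ 11110✓ 11111✓
Round 1: -1001 -1110 0-000 0-011 0-110 00-11 0011- 01-10 010-0✓ 010-1✓ 0100-✓ 0101-✓ 1-001 111-0 1111-
Round 2: 010--
PIs = {-1001, -1110, 0-000, 0-011, 0-110, 00-11, 0011-, 01-10, 010--, 1-001, 10010, 111-0, 1111-}
Coverage chart:
  m0: 0-000 ←essential
  m3: 0-011,00-11
  m6: 0-110,0011-
  m7: 00-11,0011-
  m8: 0-000,010--
  m9: -1001,010--
  m10: 01-10,010--
  m11: 0-011,010--
  m14: -1110,0-110,01-10
  m17: 1-001 ←essential
  m18: 10010 ←essential
  m25: -1001,1-001
  m28: 111-0 ←essential
  m30: -1110,111-0,1111-
  m31: 1111- ←essential
Essential: 0-000, 1-001, 10010, 111-0, 1111-
Petrick residual → 0-110, 00-11, 010--
Min cover (8 terms): a'c'd'e' + a'cde' + a'b'de + a'bc' + ac'd'e + ab'c'de' + abce' + abcd

8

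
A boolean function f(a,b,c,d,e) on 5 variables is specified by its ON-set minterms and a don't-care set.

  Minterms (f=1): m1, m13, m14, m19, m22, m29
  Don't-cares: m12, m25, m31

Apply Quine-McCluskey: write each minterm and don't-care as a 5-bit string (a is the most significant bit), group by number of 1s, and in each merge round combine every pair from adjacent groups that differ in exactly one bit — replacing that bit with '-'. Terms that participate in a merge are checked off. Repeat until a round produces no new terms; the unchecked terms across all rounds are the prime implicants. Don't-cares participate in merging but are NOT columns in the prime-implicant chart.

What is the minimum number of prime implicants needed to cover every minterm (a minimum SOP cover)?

[col 0] 00001, 01100*, 01101*, 01110*, 10011, 10110, 11001*, 11101*, 11111*
[col 1] -1101, 011-0, 0110-, 11-01, 111-1
Prime implicants: -1101, 00001, 011-0, 0110-, 10011, 10110, 11-01, 111-1
PI chart (minterm → PIs covering it):
  1 | 00001  (sole → essential)
  13 | -1101,0110-
  14 | 011-0  (sole → essential)
  19 | 10011  (sole → essential)
  22 | 10110  (sole → essential)
  29 | -1101,11-01,111-1
Essential prime implicants: 00001, 011-0, 10011, 10110
Petrick residual → -1101
Minimum SOP uses 5 PIs: bcd'e + a'b'c'd'e + a'bce' + ab'c'de + ab'cde'

5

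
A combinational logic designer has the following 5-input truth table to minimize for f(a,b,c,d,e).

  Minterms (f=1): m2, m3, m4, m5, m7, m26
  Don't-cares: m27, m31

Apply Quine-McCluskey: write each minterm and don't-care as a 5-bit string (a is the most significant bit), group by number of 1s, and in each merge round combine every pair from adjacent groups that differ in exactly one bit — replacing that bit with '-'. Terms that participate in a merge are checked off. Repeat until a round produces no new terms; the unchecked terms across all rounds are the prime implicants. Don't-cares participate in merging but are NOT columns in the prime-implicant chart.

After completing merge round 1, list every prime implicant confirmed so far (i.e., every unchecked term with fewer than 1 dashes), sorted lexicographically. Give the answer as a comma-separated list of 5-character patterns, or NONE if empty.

size-2^0 implicants → 00010(✓)  00011(✓)  00100(✓)  00101(✓)  00111(✓)  11010(✓)  11011(✓)  11111(✓)
size-2^1 implicants → 00-11  0001-  001-1  0010-  11-11  1101-
Unchecked terms (primes): 00-11, 0001-, 001-1, 0010-, 11-11, 1101-

NONE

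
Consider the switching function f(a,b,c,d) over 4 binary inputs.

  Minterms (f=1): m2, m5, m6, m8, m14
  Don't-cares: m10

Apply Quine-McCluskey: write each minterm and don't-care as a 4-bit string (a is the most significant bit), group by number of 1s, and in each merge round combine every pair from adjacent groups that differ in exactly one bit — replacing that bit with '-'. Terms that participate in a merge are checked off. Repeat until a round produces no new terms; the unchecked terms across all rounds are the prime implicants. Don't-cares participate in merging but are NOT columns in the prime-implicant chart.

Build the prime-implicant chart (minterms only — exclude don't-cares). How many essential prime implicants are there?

[col 0] 0010*, 0101, 0110*, 1000*, 1010*, 1110*
[col 1] -010*, -110*, 0-10*, 1-10*, 10-0
[col 2] --10
Prime implicants: --10, 0101, 10-0
PI chart (minterm → PIs covering it):
  2 | --10  (sole → essential)
  5 | 0101  (sole → essential)
  6 | --10  (sole → essential)
  8 | 10-0  (sole → essential)
  14 | --10  (sole → essential)
Essential prime implicants: --10, 0101, 10-0

3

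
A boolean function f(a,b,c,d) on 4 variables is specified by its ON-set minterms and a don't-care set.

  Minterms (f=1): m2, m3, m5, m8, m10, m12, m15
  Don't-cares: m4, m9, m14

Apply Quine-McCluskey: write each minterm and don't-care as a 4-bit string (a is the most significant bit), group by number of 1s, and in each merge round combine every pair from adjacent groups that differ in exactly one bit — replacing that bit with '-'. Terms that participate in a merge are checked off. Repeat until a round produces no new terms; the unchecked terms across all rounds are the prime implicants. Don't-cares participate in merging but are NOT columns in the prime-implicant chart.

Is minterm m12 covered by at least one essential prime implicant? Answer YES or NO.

[col 0] 0010*, 0011*, 0100*, 0101*, 1000*, 1001*, 1010*, 1100*, 1110*, 1111*
[col 1] -010, -100, 001-, 010-, 1-00*, 1-10*, 10-0*, 100-, 11-0*, 111-
[col 2] 1--0
Prime implicants: -010, -100, 001-, 010-, 1--0, 100-, 111-
PI chart (minterm → PIs covering it):
  2 | -010,001-
  3 | 001-  (sole → essential)
  5 | 010-  (sole → essential)
  8 | 1--0,100-
  10 | -010,1--0
  12 | -100,1--0
  15 | 111-  (sole → essential)
Essential prime implicants: 001-, 010-, 111-

NO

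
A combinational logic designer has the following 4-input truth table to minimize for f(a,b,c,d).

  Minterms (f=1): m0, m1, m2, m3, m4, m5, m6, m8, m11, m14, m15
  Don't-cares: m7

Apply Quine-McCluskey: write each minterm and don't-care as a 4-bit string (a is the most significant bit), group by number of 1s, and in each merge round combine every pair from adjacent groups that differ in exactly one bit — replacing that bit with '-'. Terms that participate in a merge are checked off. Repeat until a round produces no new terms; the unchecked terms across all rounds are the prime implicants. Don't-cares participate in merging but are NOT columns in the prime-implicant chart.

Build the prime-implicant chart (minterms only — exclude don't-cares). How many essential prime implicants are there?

size-2^0 implicants → 0000(✓)  0001(✓)  0010(✓)  0011(✓)  0100(✓)  0101(✓)  0110(✓)  0111(✓)  1000(✓)  1011(✓)  1110(✓)  1111(✓)
size-2^1 implicants → -000  -011(✓)  -110(✓)  -111(✓)  0-00(✓)  0-01(✓)  0-10(✓)  0-11(✓)  00-0(✓)  00-1(✓)  000-(✓)  001-(✓)  01-0(✓)  01-1(✓)  010-(✓)  011-(✓)  1-11(✓)  111-(✓)
size-2^2 implicants → --11  -11-  0--0(✓)  0--1(✓)  0-0-(✓)  0-1-(✓)  00--(✓)  01--(✓)
size-2^3 implicants → 0---
Unchecked terms (primes): --11, -000, -11-, 0---
Minterm coverage:
  m0 ⊆ -000,0---
  m1 ⊆ 0--- [E]
  m2 ⊆ 0--- [E]
  m3 ⊆ --11,0---
  m4 ⊆ 0--- [E]
  m5 ⊆ 0--- [E]
  m6 ⊆ -11-,0---
  m8 ⊆ -000 [E]
  m11 ⊆ --11 [E]
  m14 ⊆ -11- [E]
  m15 ⊆ --11,-11-
E = {--11, -000, -11-, 0---}

4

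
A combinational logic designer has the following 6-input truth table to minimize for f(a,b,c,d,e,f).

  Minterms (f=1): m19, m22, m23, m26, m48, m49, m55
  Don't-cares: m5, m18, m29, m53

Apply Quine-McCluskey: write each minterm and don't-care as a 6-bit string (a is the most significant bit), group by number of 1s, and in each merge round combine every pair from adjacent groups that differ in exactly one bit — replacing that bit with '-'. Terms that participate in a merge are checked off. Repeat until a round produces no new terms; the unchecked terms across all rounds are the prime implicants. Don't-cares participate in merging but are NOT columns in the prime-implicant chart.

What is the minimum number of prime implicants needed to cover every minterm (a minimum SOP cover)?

4

Round 0: 000101 010010✓ 010011✓ 010110✓ 010111✓ 011010✓ 011101 110000✓ 110001✓ 110101✓ 110111✓
Round 1: -10111 01-010 010-10✓ 010-11✓ 01001-✓ 01011-✓ 110-01 11000- 1101-1
Round 2: 010-1-
PIs = {-10111, 000101, 01-010, 010-1-, 011101, 110-01, 11000-, 1101-1}
Coverage chart:
  m19: 010-1- ←essential
  m22: 010-1- ←essential
  m23: -10111,010-1-
  m26: 01-010 ←essential
  m48: 11000- ←essential
  m49: 110-01,11000-
  m55: -10111,1101-1
Essential: 01-010, 010-1-, 11000-
Petrick residual → -10111
Min cover (4 terms): bc'def + a'bd'ef' + a'bc'e + abc'd'e'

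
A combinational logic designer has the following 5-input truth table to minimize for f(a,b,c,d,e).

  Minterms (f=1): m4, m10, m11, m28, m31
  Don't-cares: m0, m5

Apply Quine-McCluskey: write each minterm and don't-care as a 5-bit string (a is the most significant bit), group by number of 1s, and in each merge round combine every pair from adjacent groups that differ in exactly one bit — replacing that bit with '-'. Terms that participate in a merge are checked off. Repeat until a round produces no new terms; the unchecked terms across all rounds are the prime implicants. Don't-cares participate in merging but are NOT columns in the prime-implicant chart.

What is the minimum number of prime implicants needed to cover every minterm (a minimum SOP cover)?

[col 0] 00000*, 00100*, 00101*, 01010*, 01011*, 11100, 11111
[col 1] 00-00, 0010-, 0101-
Prime implicants: 00-00, 0010-, 0101-, 11100, 11111
PI chart (minterm → PIs covering it):
  4 | 00-00,0010-
  10 | 0101-  (sole → essential)
  11 | 0101-  (sole → essential)
  28 | 11100  (sole → essential)
  31 | 11111  (sole → essential)
Essential prime implicants: 0101-, 11100, 11111
Petrick residual → 00-00
Minimum SOP uses 4 PIs: a'b'd'e' + a'bc'd + abcd'e' + abcde

4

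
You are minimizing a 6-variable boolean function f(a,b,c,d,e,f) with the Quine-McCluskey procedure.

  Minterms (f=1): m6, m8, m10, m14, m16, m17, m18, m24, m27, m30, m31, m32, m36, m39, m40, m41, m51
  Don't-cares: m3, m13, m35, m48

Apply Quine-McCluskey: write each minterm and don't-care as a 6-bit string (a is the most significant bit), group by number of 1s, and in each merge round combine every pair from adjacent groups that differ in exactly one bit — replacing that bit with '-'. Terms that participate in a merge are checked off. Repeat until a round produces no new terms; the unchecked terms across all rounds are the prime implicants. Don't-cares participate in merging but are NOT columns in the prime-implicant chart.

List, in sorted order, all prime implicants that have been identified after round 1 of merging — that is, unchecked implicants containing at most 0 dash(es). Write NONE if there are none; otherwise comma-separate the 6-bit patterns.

001101

[col 0] 000011*, 000110*, 001000*, 001010*, 001101, 001110*, 010000*, 010001*, 010010*, 011000*, 011011*, 011110*, 011111*, 100000*, 100011*, 100100*, 100111*, 101000*, 101001*, 110000*, 110011*
[col 1] -00011, -01000, -10000, 0-1000, 0-1110, 00-110, 001-10, 0010-0, 01-000, 0100-0, 01000-, 011-11, 01111-, 1-0000, 1-0011, 10-000, 100-00, 100-11, 10100-
Prime implicants: -00011, -01000, -10000, 0-1000, 0-1110, 00-110, 001-10, 0010-0, 001101, 01-000, 0100-0, 01000-, 011-11, 01111-, 1-0000, 1-0011, 10-000, 100-00, 100-11, 10100-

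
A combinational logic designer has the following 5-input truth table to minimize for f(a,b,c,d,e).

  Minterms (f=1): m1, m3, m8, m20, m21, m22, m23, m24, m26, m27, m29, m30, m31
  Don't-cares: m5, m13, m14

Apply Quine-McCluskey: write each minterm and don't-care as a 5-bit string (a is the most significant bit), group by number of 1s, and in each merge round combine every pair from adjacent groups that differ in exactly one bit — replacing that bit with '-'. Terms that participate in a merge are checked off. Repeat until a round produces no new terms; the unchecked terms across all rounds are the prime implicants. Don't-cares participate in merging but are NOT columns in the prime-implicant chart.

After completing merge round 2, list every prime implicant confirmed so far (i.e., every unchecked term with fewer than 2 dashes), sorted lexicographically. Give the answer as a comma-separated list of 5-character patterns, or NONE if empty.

size-2^0 implicants → 00001(✓)  00011(✓)  00101(✓)  01000(✓)  01101(✓)  01110(✓)  10100(✓)  10101(✓)  10110(✓)  10111(✓)  11000(✓)  11010(✓)  11011(✓)  11101(✓)  11110(✓)  11111(✓)
size-2^1 implicants → -0101(✓)  -1000  -1101(✓)  -1110  0-101(✓)  00-01  000-1  1-101(✓)  1-110(✓)  1-111(✓)  101-0(✓)  101-1(✓)  1010-(✓)  1011-(✓)  11-10(✓)  11-11(✓)  110-0  1101-(✓)  111-1(✓)  1111-(✓)
size-2^2 implicants → --101  1-1-1  1-11-  101--  11-1-
Unchecked terms (primes): --101, -1000, -1110, 00-01, 000-1, 1-1-1, 1-11-, 101--, 11-1-, 110-0

-1000, -1110, 00-01, 000-1, 110-0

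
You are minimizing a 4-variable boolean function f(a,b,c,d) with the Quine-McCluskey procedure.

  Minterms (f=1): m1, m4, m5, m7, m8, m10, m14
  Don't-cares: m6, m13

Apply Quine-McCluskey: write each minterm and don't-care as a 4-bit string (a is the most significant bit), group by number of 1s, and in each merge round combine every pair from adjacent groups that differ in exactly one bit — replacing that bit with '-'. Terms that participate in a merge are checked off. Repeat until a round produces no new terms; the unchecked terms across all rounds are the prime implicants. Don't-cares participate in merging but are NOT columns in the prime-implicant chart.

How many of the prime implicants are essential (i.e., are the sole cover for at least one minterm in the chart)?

[col 0] 0001*, 0100*, 0101*, 0110*, 0111*, 1000*, 1010*, 1101*, 1110*
[col 1] -101, -110, 0-01, 01-0*, 01-1*, 010-*, 011-*, 1-10, 10-0
[col 2] 01--
Prime implicants: -101, -110, 0-01, 01--, 1-10, 10-0
PI chart (minterm → PIs covering it):
  1 | 0-01  (sole → essential)
  4 | 01--  (sole → essential)
  5 | -101,0-01,01--
  7 | 01--  (sole → essential)
  8 | 10-0  (sole → essential)
  10 | 1-10,10-0
  14 | -110,1-10
Essential prime implicants: 0-01, 01--, 10-0

3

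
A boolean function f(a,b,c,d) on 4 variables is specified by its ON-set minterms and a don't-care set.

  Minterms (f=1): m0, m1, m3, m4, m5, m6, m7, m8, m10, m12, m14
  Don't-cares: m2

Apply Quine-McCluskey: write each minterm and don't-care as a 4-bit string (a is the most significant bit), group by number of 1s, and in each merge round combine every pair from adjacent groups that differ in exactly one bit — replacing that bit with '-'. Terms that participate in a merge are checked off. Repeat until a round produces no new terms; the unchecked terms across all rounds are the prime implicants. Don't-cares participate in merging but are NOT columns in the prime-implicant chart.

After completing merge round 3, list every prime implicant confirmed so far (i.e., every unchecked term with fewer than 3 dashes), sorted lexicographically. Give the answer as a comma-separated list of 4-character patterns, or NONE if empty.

NONE

[col 0] 0000*, 0001*, 0010*, 0011*, 0100*, 0101*, 0110*, 0111*, 1000*, 1010*, 1100*, 1110*
[col 1] -000*, -010*, -100*, -110*, 0-00*, 0-01*, 0-10*, 0-11*, 00-0*, 00-1*, 000-*, 001-*, 01-0*, 01-1*, 010-*, 011-*, 1-00*, 1-10*, 10-0*, 11-0*
[col 2] --00*, --10*, -0-0*, -1-0*, 0--0*, 0--1*, 0-0-*, 0-1-*, 00--*, 01--*, 1--0*
[col 3] ---0, 0---
Prime implicants: ---0, 0---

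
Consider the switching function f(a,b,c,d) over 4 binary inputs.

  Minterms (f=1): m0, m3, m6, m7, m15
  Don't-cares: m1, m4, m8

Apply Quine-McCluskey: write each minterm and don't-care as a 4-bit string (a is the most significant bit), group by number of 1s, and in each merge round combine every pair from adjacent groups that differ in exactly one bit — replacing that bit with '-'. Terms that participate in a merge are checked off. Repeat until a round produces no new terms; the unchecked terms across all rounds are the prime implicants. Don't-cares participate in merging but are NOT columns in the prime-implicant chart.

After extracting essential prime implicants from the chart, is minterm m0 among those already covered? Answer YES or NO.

[col 0] 0000*, 0001*, 0011*, 0100*, 0110*, 0111*, 1000*, 1111*
[col 1] -000, -111, 0-00, 0-11, 00-1, 000-, 01-0, 011-
Prime implicants: -000, -111, 0-00, 0-11, 00-1, 000-, 01-0, 011-
PI chart (minterm → PIs covering it):
  0 | -000,0-00,000-
  3 | 0-11,00-1
  6 | 01-0,011-
  7 | -111,0-11,011-
  15 | -111  (sole → essential)
Essential prime implicants: -111

NO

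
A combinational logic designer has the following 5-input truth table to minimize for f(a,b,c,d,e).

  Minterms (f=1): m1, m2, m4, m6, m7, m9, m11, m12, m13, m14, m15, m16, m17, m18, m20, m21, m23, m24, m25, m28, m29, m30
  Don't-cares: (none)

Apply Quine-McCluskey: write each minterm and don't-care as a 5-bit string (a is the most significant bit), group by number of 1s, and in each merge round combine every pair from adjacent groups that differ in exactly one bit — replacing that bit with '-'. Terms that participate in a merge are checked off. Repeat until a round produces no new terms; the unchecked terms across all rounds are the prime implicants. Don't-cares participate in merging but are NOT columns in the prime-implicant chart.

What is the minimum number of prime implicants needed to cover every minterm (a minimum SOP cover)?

7

[col 0] 00001*, 00010*, 00100*, 00110*, 00111*, 01001*, 01011*, 01100*, 01101*, 01110*, 01111*, 10000*, 10001*, 10010*, 10100*, 10101*, 10111*, 11000*, 11001*, 11100*, 11101*, 11110*
[col 1] -0001*, -0010, -0100*, -0111, -1001*, -1100*, -1101*, -1110*, 0-001*, 0-100*, 0-110*, 0-111*, 00-10, 001-0*, 0011-*, 01-01*, 01-11*, 010-1*, 011-0*, 011-1*, 0110-*, 0111-*, 1-000*, 1-001*, 1-100*, 1-101*, 10-00*, 10-01*, 100-0, 1000-*, 101-1, 1010-*, 11-00*, 11-01*, 1100-*, 111-0*, 1110-*
[col 2] --001, --100, -1-01, -11-0, -110-, 0-1-0, 0-11-, 01--1, 011--, 1--00*, 1--01*, 1-00-*, 1-10-*, 10-0-*, 11-0-*
[col 3] 1--0-
Prime implicants: --001, --100, -0010, -0111, -1-01, -11-0, -110-, 0-1-0, 0-11-, 00-10, 01--1, 011--, 1--0-, 100-0, 101-1
PI chart (minterm → PIs covering it):
  1 | --001  (sole → essential)
  2 | -0010,00-10
  4 | --100,0-1-0
  6 | 0-1-0,0-11-,00-10
  7 | -0111,0-11-
  9 | --001,-1-01,01--1
  11 | 01--1  (sole → essential)
  12 | --100,-11-0,-110-,0-1-0,011--
  13 | -1-01,-110-,01--1,011--
  14 | -11-0,0-1-0,0-11-,011--
  15 | 0-11-,01--1,011--
  16 | 1--0-,100-0
  17 | --001,1--0-
  18 | -0010,100-0
  20 | --100,1--0-
  21 | 1--0-,101-1
  23 | -0111,101-1
  24 | 1--0-  (sole → essential)
  25 | --001,-1-01,1--0-
  28 | --100,-11-0,-110-,1--0-
  29 | -1-01,-110-,1--0-
  30 | -11-0  (sole → essential)
Essential prime implicants: --001, -11-0, 01--1, 1--0-
Petrick residual → -0010, -0111, 0-1-0
Minimum SOP uses 7 PIs: c'd'e + b'c'de' + b'cde + bce' + a'ce' + a'be + ad'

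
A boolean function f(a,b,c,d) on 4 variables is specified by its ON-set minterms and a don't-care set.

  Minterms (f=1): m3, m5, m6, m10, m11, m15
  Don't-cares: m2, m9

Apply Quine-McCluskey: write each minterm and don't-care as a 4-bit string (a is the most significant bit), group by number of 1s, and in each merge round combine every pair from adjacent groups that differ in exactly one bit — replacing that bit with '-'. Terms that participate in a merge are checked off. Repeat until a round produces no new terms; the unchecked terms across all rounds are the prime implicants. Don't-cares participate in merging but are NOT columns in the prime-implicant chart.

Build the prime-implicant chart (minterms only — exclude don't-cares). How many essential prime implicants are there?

[col 0] 0010*, 0011*, 0101, 0110*, 1001*, 1010*, 1011*, 1111*
[col 1] -010*, -011*, 0-10, 001-*, 1-11, 10-1, 101-*
[col 2] -01-
Prime implicants: -01-, 0-10, 0101, 1-11, 10-1
PI chart (minterm → PIs covering it):
  3 | -01-  (sole → essential)
  5 | 0101  (sole → essential)
  6 | 0-10  (sole → essential)
  10 | -01-  (sole → essential)
  11 | -01-,1-11,10-1
  15 | 1-11  (sole → essential)
Essential prime implicants: -01-, 0-10, 0101, 1-11

4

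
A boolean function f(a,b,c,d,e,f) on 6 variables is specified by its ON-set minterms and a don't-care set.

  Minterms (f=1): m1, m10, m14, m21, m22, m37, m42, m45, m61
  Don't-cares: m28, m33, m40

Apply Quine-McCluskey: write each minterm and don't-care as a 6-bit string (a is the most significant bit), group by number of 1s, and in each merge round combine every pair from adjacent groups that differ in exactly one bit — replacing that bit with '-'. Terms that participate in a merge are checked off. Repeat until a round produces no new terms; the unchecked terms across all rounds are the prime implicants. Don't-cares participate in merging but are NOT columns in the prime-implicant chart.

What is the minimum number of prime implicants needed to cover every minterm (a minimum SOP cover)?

[col 0] 000001*, 001010*, 001110*, 010101, 010110, 011100, 100001*, 100101*, 101000*, 101010*, 101101*, 111101*
[col 1] -00001, -01010, 001-10, 1-1101, 10-101, 100-01, 1010-0
Prime implicants: -00001, -01010, 001-10, 010101, 010110, 011100, 1-1101, 10-101, 100-01, 1010-0
PI chart (minterm → PIs covering it):
  1 | -00001  (sole → essential)
  10 | -01010,001-10
  14 | 001-10  (sole → essential)
  21 | 010101  (sole → essential)
  22 | 010110  (sole → essential)
  37 | 10-101,100-01
  42 | -01010,1010-0
  45 | 1-1101,10-101
  61 | 1-1101  (sole → essential)
Essential prime implicants: -00001, 001-10, 010101, 010110, 1-1101
Petrick residual → -01010, 10-101
Minimum SOP uses 7 PIs: b'c'd'e'f + b'cd'ef' + a'b'cef' + a'bc'de'f + a'bc'def' + acde'f + ab'de'f

7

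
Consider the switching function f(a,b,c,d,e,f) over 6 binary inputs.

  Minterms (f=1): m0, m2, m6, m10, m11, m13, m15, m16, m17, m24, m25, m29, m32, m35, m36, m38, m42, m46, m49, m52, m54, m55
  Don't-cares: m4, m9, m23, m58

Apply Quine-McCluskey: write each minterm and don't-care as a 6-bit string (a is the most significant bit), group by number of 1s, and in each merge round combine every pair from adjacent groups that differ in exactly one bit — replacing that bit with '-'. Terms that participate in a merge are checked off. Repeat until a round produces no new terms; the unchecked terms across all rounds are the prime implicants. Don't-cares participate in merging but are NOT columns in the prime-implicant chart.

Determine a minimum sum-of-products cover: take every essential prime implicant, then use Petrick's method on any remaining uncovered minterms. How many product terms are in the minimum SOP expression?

[col 0] 000000*, 000010*, 000100*, 000110*, 001001*, 001010*, 001011*, 001101*, 001111*, 010000*, 010001*, 010111*, 011000*, 011001*, 011101*, 100000*, 100011, 100100*, 100110*, 101010*, 101110*, 110001*, 110100*, 110110*, 110111*, 111010*
[col 1] -00000*, -00100*, -00110*, -01010, -10001, -10111, 0-0000, 0-1001*, 0-1101*, 00-010, 000-00*, 000-10*, 0000-0*, 0001-0*, 001-01*, 001-11*, 0010-1*, 00101-, 0011-1*, 01-000*, 01-001*, 01000-*, 011-01*, 01100-*, 1-0100*, 1-0110*, 1-1010, 10-110, 100-00*, 1001-0*, 101-10, 1101-0*, 11011-
[col 2] -00-00, -001-0, 0-1-01, 000--0, 001--1, 01-00-, 1-01-0
Prime implicants: -00-00, -001-0, -01010, -10001, -10111, 0-0000, 0-1-01, 00-010, 000--0, 001--1, 00101-, 01-00-, 1-01-0, 1-1010, 10-110, 100011, 101-10, 11011-
PI chart (minterm → PIs covering it):
  0 | -00-00,0-0000,000--0
  2 | 00-010,000--0
  6 | -001-0,000--0
  10 | -01010,00-010,00101-
  11 | 001--1,00101-
  13 | 0-1-01,001--1
  15 | 001--1  (sole → essential)
  16 | 0-0000,01-00-
  17 | -10001,01-00-
  24 | 01-00-  (sole → essential)
  25 | 0-1-01,01-00-
  29 | 0-1-01  (sole → essential)
  32 | -00-00  (sole → essential)
  35 | 100011  (sole → essential)
  36 | -00-00,-001-0,1-01-0
  38 | -001-0,1-01-0,10-110
  42 | -01010,1-1010,101-10
  46 | 10-110,101-10
  49 | -10001  (sole → essential)
  52 | 1-01-0  (sole → essential)
  54 | 1-01-0,11011-
  55 | -10111,11011-
Essential prime implicants: -00-00, -10001, 0-1-01, 001--1, 01-00-, 1-01-0, 100011
Petrick residual → -001-0, -10111, 00-010, 101-10
Minimum SOP uses 11 PIs: b'c'e'f' + b'c'df' + bc'd'e'f + bc'def + a'ce'f + a'b'd'ef' + a'b'cf + a'bd'e' + ac'df' + ab'c'd'ef + ab'cef'

11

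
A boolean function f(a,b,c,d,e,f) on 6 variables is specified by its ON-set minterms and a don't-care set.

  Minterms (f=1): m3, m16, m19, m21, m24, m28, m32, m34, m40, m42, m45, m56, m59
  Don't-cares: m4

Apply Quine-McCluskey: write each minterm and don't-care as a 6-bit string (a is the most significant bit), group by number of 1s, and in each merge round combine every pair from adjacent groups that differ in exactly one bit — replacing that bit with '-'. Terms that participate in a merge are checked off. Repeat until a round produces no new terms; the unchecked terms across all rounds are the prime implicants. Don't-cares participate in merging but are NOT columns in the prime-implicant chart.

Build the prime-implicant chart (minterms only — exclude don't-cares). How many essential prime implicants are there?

7

Round 0: 000011✓ 000100 010000✓ 010011✓ 010101 011000✓ 011100✓ 100000✓ 100010✓ 101000✓ 101010✓ 101101 111000✓ 111011
Round 1: -11000 0-0011 01-000 011-00 1-1000 10-000✓ 10-010✓ 1000-0✓ 1010-0✓
Round 2: 10-0-0
PIs = {-11000, 0-0011, 000100, 01-000, 010101, 011-00, 1-1000, 10-0-0, 101101, 111011}
Coverage chart:
  m3: 0-0011 ←essential
  m16: 01-000 ←essential
  m19: 0-0011 ←essential
  m21: 010101 ←essential
  m24: -11000,01-000,011-00
  m28: 011-00 ←essential
  m32: 10-0-0 ←essential
  m34: 10-0-0 ←essential
  m40: 1-1000,10-0-0
  m42: 10-0-0 ←essential
  m45: 101101 ←essential
  m56: -11000,1-1000
  m59: 111011 ←essential
Essential: 0-0011, 01-000, 010101, 011-00, 10-0-0, 101101, 111011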